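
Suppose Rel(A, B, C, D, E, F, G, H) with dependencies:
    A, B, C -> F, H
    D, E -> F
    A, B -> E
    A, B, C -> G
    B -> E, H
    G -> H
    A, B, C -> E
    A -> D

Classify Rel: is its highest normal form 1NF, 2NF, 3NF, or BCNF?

1NF

Candidate key: {A, B, C}. Prime attributes: {A, B, C}.
D, E -> F: {D, E}⁺ = {D, E, F}, which is not all of the attributes, so the left side is not a superkey — BCNF is violated.
D, E -> F has non-prime {F} on the right and a non-superkey on the left, so 3NF fails.
{A} is a proper subset of the key {A, B, C}, and {A}⁺ contains the non-prime attribute {D} — a partial dependency, so 2NF is violated.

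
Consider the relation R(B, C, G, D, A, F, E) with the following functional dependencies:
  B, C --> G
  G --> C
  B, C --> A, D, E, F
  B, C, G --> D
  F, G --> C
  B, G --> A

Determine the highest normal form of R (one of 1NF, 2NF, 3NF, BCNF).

Candidate keys: {B, C}, {B, G}. Prime attributes: {B, C, G}.
G --> C breaks BCNF: {G}⁺ = {C, G}, so {G} is not a superkey.
Its right-hand attributes {C} are all prime, as are those of every other non-superkey FD — the relation is in 3NF.

3NF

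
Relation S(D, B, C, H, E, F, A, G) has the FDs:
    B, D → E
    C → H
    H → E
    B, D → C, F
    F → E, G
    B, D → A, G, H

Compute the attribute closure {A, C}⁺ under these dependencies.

{A, C, E, H}

Start with {A, C}.
C → H applies; add {H} → now {A, C, H}.
H → E applies; add {E} → now {A, C, E, H}.
No further FD applies.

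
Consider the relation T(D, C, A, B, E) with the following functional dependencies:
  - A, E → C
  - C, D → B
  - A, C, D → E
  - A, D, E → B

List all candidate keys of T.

{A, C, D}, {A, D, E}

No FD produces {A, D}, so they must be in every candidate key.
{A, C, D}⁺ = {A, B, C, D, E}, which is every attribute, so {A, C, D} is a candidate key.
{A, D, E}⁺ = {A, B, C, D, E}, which is every attribute, so {A, D, E} is a candidate key.
Any other superkey properly contains one of these, so there are no further candidate keys.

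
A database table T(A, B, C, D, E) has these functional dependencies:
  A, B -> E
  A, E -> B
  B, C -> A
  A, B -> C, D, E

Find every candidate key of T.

Closure of {A, B} is {A, B, C, D, E}, the whole schema; {A, B} is a candidate key.
Closure of {A, E} is {A, B, C, D, E}, the whole schema; {A, E} is a candidate key.
Closure of {B, C} is {A, B, C, D, E}, the whole schema; {B, C} is a candidate key.
No proper subset of any of these is a key, and no other minimal superkey exists.

{A, B}, {A, E}, {B, C}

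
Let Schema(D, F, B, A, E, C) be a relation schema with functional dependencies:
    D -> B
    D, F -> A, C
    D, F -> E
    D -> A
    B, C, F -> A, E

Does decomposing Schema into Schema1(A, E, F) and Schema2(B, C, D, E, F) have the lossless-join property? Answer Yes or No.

No

The shared attributes are {E, F} and {E, F}⁺ = {E, F}.
The closure covers neither Schema1 nor Schema2 entirely; the join is not lossless.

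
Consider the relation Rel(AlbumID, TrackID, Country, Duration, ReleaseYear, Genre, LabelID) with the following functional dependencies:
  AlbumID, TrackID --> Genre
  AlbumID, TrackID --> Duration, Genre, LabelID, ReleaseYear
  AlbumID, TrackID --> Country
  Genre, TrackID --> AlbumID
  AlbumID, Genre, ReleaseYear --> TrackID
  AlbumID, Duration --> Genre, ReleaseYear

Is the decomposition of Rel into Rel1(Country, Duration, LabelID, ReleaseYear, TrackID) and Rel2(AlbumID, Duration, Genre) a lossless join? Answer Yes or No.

Common attributes: {Duration}; their closure is {Duration}.
Rel1 ⊄ {Duration} and Rel2 ⊄ {Duration}, so the split is lossy.

No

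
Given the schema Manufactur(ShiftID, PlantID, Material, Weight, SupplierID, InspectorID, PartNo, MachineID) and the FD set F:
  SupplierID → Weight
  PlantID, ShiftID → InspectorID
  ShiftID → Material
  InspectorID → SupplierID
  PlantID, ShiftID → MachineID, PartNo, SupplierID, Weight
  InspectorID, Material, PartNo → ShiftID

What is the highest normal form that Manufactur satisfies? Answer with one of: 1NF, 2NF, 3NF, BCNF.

Candidate keys: {InspectorID, Material, PartNo, PlantID}, {PlantID, ShiftID}. Prime attributes: {InspectorID, Material, PartNo, PlantID, ShiftID}.
For SupplierID → Weight we have {SupplierID}⁺ = {SupplierID, Weight}; {SupplierID} is not a superkey, so BCNF fails.
Because {Weight} is non-prime and the left side of SupplierID → Weight is not a superkey, the relation is not in 3NF.
The proper key subset {InspectorID} of {InspectorID, Material, PartNo, PlantID} determines non-prime {SupplierID, Weight}, so the relation is not even in 2NF.

1NF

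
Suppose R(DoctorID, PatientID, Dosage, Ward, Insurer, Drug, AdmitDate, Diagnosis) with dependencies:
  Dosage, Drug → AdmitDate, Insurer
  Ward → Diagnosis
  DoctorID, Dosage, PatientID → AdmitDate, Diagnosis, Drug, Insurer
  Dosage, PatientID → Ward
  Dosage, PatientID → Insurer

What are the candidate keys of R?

{DoctorID, Dosage, PatientID}

Attributes never on any right-hand side: {DoctorID, Dosage, PatientID} — every candidate key must contain all of them.
Closure of {DoctorID, Dosage, PatientID} is {AdmitDate, Diagnosis, DoctorID, Dosage, Drug, Insurer, PatientID, Ward}, the whole schema; {DoctorID, Dosage, PatientID} is a candidate key.
No smaller or unrelated set reaches every attribute, so there are no other keys.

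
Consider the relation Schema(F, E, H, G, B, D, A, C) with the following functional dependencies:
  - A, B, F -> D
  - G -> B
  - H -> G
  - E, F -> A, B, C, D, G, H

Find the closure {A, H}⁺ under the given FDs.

Start with {A, H}.
H -> G applies; add {G} → now {A, G, H}.
G -> B applies; add {B} → now {A, B, G, H}.
No further FD applies.

{A, B, G, H}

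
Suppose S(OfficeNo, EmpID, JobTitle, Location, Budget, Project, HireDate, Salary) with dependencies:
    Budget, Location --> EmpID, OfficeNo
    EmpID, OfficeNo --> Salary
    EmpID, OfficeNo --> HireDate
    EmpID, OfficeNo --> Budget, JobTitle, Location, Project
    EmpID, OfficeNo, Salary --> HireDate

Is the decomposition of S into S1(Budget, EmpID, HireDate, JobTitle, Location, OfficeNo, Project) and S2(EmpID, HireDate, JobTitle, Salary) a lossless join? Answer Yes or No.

Common attributes: {EmpID, HireDate, JobTitle}; their closure is {EmpID, HireDate, JobTitle}.
S1 ⊄ {EmpID, HireDate, JobTitle} and S2 ⊄ {EmpID, HireDate, JobTitle}, so the split is lossy.

No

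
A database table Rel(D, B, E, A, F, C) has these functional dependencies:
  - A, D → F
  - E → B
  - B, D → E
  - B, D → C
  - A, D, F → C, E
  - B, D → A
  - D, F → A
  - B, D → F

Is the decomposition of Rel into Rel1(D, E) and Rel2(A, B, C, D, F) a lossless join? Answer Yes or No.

No

The shared attributes are {D} and {D}⁺ = {D}.
Rel1 ⊄ {D} and Rel2 ⊄ {D}, so the split is lossy.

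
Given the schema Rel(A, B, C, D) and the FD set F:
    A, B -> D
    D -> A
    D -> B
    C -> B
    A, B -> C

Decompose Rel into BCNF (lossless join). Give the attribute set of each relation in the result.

Candidate keys of the original relation: {A, B}, {A, C}, {D}.
{A, B, C, D}: {C} determines {B, C} here but is not a superkey — split on C -> B, giving {B, C} and {A, C, D}.
{B, C} is in BCNF.
{A, C, D} is in BCNF.

{A, C, D}; {B, C}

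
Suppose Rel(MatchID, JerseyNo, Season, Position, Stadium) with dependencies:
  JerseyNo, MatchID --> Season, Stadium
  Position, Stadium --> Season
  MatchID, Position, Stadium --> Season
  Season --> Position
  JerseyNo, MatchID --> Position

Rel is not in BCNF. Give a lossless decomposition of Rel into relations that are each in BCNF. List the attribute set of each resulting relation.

Candidate key of the original relation: {JerseyNo, MatchID}.
Within {JerseyNo, MatchID, Position, Season, Stadium}: {Position, Stadium}⁺ ∩ {JerseyNo, MatchID, Position, Season, Stadium} = {Position, Season, Stadium}, not the whole set, so Position, Stadium --> Season violates BCNF; decompose into {Position, Season, Stadium} and {JerseyNo, MatchID, Position, Stadium}.
Within {Position, Season, Stadium}: {Season}⁺ ∩ {Position, Season, Stadium} = {Position, Season}, not the whole set, so Season --> Position violates BCNF; decompose into {Position, Season} and {Season, Stadium}.
{Position, Season} is in BCNF.
{Season, Stadium} is in BCNF.
{JerseyNo, MatchID, Position, Stadium} is in BCNF.

{JerseyNo, MatchID, Position, Stadium}; {Position, Season}; {Season, Stadium}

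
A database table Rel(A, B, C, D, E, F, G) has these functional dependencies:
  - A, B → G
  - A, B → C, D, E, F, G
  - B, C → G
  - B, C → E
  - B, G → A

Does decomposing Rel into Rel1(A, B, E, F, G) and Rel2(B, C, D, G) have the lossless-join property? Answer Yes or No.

Yes

The shared attributes are {B, G} and {B, G}⁺ = {A, B, C, D, E, F, G}.
Rel1 is contained in that closure, so Rel1 ∩ Rel2 → Rel1 holds and the join is lossless.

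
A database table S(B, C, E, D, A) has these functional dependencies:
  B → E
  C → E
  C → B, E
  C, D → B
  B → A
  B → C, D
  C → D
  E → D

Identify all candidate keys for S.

{B} is a candidate key since {B}⁺ = {A, B, C, D, E} covers every attribute.
{C} is a candidate key since {C}⁺ = {A, B, C, D, E} covers every attribute.
No proper subset of any of these is a key, and no other minimal superkey exists.

{B}, {C}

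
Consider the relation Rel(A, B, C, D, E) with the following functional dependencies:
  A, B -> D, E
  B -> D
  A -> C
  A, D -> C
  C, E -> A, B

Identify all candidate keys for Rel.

{A, B}⁺ = {A, B, C, D, E}, which is every attribute, so {A, B} is a candidate key.
{A, E}⁺ = {A, B, C, D, E}, which is every attribute, so {A, E} is a candidate key.
{C, E}⁺ = {A, B, C, D, E}, which is every attribute, so {C, E} is a candidate key.
These are minimal and exhaustive — every other superkey contains one of them.

{A, B}, {A, E}, {C, E}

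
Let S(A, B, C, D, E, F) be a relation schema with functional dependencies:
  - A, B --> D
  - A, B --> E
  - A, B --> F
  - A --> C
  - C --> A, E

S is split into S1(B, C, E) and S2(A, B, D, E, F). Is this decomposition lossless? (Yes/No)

Common attributes: {B, E}; their closure is {B, E}.
The closure covers neither S1 nor S2 entirely; the join is not lossless.

No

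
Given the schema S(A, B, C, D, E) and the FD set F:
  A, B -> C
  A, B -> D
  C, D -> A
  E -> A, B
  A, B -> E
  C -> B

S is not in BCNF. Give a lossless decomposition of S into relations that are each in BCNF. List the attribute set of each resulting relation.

{A, C, D, E}; {B, C}

Candidate keys of the original relation: {A, B}, {A, C}, {C, D}, {E}.
Within {A, B, C, D, E}: {C}⁺ ∩ {A, B, C, D, E} = {B, C}, not the whole set, so C -> B violates BCNF; decompose into {B, C} and {A, C, D, E}.
{B, C} has no BCNF violation.
{A, C, D, E} has no BCNF violation.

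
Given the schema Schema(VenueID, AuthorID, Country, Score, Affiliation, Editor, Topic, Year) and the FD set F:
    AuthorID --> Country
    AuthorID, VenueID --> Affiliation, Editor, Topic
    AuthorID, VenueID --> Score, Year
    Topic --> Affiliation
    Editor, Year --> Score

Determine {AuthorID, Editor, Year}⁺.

Start with {AuthorID, Editor, Year}.
AuthorID --> Country applies; add {Country} → now {AuthorID, Country, Editor, Year}.
Editor, Year --> Score applies; add {Score} → now {AuthorID, Country, Editor, Score, Year}.
No further FD applies.

{AuthorID, Country, Editor, Score, Year}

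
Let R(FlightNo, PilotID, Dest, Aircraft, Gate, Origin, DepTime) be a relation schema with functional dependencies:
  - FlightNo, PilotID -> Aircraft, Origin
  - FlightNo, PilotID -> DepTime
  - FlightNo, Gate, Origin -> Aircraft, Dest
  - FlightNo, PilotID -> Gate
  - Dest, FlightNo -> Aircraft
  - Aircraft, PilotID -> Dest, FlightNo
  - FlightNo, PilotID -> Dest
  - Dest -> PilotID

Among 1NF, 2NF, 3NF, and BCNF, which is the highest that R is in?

Candidate keys: {Aircraft, Dest}, {Aircraft, PilotID}, {Dest, FlightNo}, {FlightNo, Gate, Origin}, {FlightNo, PilotID}. Prime attributes: {Aircraft, Dest, FlightNo, Gate, Origin, PilotID}.
For Dest -> PilotID we have {Dest}⁺ = {Dest, PilotID}; {Dest} is not a superkey, so BCNF fails.
Its right-hand attributes {PilotID} are all prime, as are those of every other non-superkey FD — the relation is in 3NF.

3NF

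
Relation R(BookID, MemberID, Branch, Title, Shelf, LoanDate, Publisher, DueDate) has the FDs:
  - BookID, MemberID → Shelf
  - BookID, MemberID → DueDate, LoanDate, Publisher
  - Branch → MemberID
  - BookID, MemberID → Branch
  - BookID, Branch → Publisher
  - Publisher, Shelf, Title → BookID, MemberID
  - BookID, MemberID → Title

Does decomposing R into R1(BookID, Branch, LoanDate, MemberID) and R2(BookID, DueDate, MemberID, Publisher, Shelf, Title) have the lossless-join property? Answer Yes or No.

R1 ∩ R2 = {BookID, MemberID}; its closure under F is {BookID, Branch, DueDate, LoanDate, MemberID, Publisher, Shelf, Title}.
Since R1 ⊆ {BookID, Branch, DueDate, LoanDate, MemberID, Publisher, Shelf, Title}, the intersection is a superkey of R1; the decomposition is lossless.

Yes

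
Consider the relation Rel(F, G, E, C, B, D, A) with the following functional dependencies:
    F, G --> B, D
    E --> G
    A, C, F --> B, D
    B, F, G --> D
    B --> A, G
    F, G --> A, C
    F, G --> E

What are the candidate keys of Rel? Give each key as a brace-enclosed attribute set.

No FD produces {F}, so it must be in every candidate key.
Closure of {B, F} is {A, B, C, D, E, F, G}, the whole schema; {B, F} is a candidate key.
Closure of {E, F} is {A, B, C, D, E, F, G}, the whole schema; {E, F} is a candidate key.
Closure of {F, G} is {A, B, C, D, E, F, G}, the whole schema; {F, G} is a candidate key.
Closure of {A, C, F} is {A, B, C, D, E, F, G}, the whole schema; {A, C, F} is a candidate key.
No proper subset of any of these is a key, and no other minimal superkey exists.

{A, C, F}, {B, F}, {E, F}, {F, G}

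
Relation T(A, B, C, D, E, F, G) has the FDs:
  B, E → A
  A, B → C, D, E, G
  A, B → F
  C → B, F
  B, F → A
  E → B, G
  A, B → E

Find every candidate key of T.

Closure of {C} is {A, B, C, D, E, F, G}, the whole schema; {C} is a candidate key.
Closure of {E} is {A, B, C, D, E, F, G}, the whole schema; {E} is a candidate key.
Closure of {A, B} is {A, B, C, D, E, F, G}, the whole schema; {A, B} is a candidate key.
Closure of {B, F} is {A, B, C, D, E, F, G}, the whole schema; {B, F} is a candidate key.
Any other superkey properly contains one of these, so there are no further candidate keys.

{A, B}, {B, F}, {C}, {E}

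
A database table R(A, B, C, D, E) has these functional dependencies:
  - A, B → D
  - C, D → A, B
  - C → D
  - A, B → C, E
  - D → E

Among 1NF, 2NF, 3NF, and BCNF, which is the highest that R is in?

2NF

Candidate keys: {A, B}, {C}. Prime attributes: {A, B, C}.
For D → E we have {D}⁺ = {D, E}; {D} is not a superkey, so BCNF fails.
D → E has non-prime {E} on the right and a non-superkey on the left, so 3NF fails.
No non-prime attribute depends on a proper subset of any candidate key, so 2NF holds.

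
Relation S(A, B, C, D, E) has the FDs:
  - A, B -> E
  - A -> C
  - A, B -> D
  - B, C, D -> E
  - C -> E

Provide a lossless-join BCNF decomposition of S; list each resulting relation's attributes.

Candidate key of the original relation: {A, B}.
{A, B, C, D, E}: {A} determines {A, C, E} here but is not a superkey — split on A -> C, E, giving {A, C, E} and {A, B, D}.
{A, C, E}: {C} determines {C, E} here but is not a superkey — split on C -> E, giving {C, E} and {A, C}.
{C, E} is in BCNF.
{A, C} is in BCNF.
{A, B, D} is in BCNF.

{A, B, D}; {A, C}; {C, E}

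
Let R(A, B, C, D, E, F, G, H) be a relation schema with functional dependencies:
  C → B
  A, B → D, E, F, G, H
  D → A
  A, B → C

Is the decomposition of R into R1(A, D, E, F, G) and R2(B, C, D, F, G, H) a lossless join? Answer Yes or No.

No

R1 ∩ R2 = {D, F, G}; its closure under F is {A, D, F, G}.
Neither R1 nor R2 is contained in that closure, so the decomposition is lossy.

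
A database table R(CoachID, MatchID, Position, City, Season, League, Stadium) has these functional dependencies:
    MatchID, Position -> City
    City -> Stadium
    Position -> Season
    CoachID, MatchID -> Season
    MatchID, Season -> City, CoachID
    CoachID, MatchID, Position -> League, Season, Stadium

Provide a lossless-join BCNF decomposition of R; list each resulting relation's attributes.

{City, CoachID, MatchID}; {City, Stadium}; {CoachID, League, MatchID, Position}; {Position, Season}

Candidate key of the original relation: {MatchID, Position}.
In {City, CoachID, League, MatchID, Position, Season, Stadium}, {City} is not a superkey ({City}⁺ restricted to this set is {City, Stadium}), so split on City -> Stadium into {City, Stadium} and {City, CoachID, League, MatchID, Position, Season}.
{City, Stadium} is in BCNF.
In {City, CoachID, League, MatchID, Position, Season}, {Position} is not a superkey ({Position}⁺ restricted to this set is {Position, Season}), so split on Position -> Season into {Position, Season} and {City, CoachID, League, MatchID, Position}.
{Position, Season} is in BCNF.
In {City, CoachID, League, MatchID, Position}, {CoachID, MatchID} is not a superkey ({CoachID, MatchID}⁺ restricted to this set is {City, CoachID, MatchID}), so split on CoachID, MatchID -> City into {City, CoachID, MatchID} and {CoachID, League, MatchID, Position}.
{City, CoachID, MatchID} is in BCNF.
{CoachID, League, MatchID, Position} is in BCNF.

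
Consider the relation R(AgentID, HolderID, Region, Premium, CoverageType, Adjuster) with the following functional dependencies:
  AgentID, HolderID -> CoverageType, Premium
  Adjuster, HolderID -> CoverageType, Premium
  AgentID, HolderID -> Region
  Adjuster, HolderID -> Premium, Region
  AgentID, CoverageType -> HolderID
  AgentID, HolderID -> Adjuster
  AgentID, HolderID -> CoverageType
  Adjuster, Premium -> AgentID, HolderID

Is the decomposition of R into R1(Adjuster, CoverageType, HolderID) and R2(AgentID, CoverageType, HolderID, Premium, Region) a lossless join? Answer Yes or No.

No

R1 ∩ R2 = {CoverageType, HolderID}; its closure under F is {CoverageType, HolderID}.
Neither R1 nor R2 is contained in that closure, so the decomposition is lossy.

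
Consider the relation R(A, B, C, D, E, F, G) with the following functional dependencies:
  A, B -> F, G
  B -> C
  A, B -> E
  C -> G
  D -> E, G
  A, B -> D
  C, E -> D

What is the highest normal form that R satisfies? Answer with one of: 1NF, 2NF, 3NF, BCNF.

1NF

Candidate key: {A, B}. Prime attributes: {A, B}.
B -> C: {B}⁺ = {B, C, G}, which is not all of the attributes, so the left side is not a superkey — BCNF is violated.
B -> C has non-prime {C} on the right and a non-superkey on the left, so 3NF fails.
{B} is a proper subset of the key {A, B}, and {B}⁺ contains the non-prime attributes {C, G} — a partial dependency, so 2NF is violated.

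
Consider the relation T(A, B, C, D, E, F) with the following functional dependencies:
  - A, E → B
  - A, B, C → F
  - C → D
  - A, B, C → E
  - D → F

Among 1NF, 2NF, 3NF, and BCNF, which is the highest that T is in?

Candidate keys: {A, B, C}, {A, C, E}. Prime attributes: {A, B, C, E}.
A, E → B breaks BCNF: {A, E}⁺ = {A, B, E}, so {A, E} is not a superkey.
C → D determines the non-prime attribute {D} from a non-superkey — 3NF is violated.
{C} is a proper subset of the key {A, B, C}, and {C}⁺ contains the non-prime attributes {D, F} — a partial dependency, so 2NF is violated.

1NF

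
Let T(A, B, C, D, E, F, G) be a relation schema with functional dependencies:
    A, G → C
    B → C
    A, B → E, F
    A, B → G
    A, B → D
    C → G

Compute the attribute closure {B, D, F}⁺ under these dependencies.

Start with {B, D, F}.
B → C applies; add {C} → now {B, C, D, F}.
C → G applies; add {G} → now {B, C, D, F, G}.
No further FD applies.

{B, C, D, F, G}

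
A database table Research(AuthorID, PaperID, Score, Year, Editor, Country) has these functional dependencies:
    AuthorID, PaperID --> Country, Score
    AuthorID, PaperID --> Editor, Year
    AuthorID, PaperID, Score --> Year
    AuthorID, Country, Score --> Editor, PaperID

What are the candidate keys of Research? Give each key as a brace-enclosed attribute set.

{AuthorID, Country, Score}, {AuthorID, PaperID}

No FD produces {AuthorID}, so it must be in every candidate key.
Closure of {AuthorID, PaperID} is {AuthorID, Country, Editor, PaperID, Score, Year}, the whole schema; {AuthorID, PaperID} is a candidate key.
Closure of {AuthorID, Country, Score} is {AuthorID, Country, Editor, PaperID, Score, Year}, the whole schema; {AuthorID, Country, Score} is a candidate key.
These are minimal and exhaustive — every other superkey contains one of them.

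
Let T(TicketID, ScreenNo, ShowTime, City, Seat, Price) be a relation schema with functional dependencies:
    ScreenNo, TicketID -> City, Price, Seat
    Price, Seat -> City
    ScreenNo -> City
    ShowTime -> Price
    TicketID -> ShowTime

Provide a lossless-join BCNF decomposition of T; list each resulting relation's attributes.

Candidate key of the original relation: {ScreenNo, TicketID}.
{City, Price, ScreenNo, Seat, ShowTime, TicketID}: {Price, Seat} determines {City, Price, Seat} here but is not a superkey — split on Price, Seat -> City, giving {City, Price, Seat} and {Price, ScreenNo, Seat, ShowTime, TicketID}.
{City, Price, Seat} is in BCNF.
{Price, ScreenNo, Seat, ShowTime, TicketID}: {ShowTime} determines {Price, ShowTime} here but is not a superkey — split on ShowTime -> Price, giving {Price, ShowTime} and {ScreenNo, Seat, ShowTime, TicketID}.
{Price, ShowTime} is in BCNF.
{ScreenNo, Seat, ShowTime, TicketID}: {TicketID} determines {ShowTime, TicketID} here but is not a superkey — split on TicketID -> ShowTime, giving {ShowTime, TicketID} and {ScreenNo, Seat, TicketID}.
{ShowTime, TicketID} is in BCNF.
{ScreenNo, Seat, TicketID} is in BCNF.

{City, Price, Seat}; {Price, ShowTime}; {ScreenNo, Seat, TicketID}; {ShowTime, TicketID}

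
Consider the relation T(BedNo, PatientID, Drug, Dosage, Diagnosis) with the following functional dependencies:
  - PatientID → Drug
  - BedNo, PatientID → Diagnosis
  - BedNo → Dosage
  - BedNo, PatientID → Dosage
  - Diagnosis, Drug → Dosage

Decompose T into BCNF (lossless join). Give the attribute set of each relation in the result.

{BedNo, Diagnosis, PatientID}; {BedNo, Dosage}; {Drug, PatientID}

Candidate key of the original relation: {BedNo, PatientID}.
In {BedNo, Diagnosis, Dosage, Drug, PatientID}, {PatientID} is not a superkey ({PatientID}⁺ restricted to this set is {Drug, PatientID}), so split on PatientID → Drug into {Drug, PatientID} and {BedNo, Diagnosis, Dosage, PatientID}.
{Drug, PatientID}: every determinant is a superkey — BCNF.
In {BedNo, Diagnosis, Dosage, PatientID}, {BedNo} is not a superkey ({BedNo}⁺ restricted to this set is {BedNo, Dosage}), so split on BedNo → Dosage into {BedNo, Dosage} and {BedNo, Diagnosis, PatientID}.
{BedNo, Dosage}: every determinant is a superkey — BCNF.
{BedNo, Diagnosis, PatientID}: every determinant is a superkey — BCNF.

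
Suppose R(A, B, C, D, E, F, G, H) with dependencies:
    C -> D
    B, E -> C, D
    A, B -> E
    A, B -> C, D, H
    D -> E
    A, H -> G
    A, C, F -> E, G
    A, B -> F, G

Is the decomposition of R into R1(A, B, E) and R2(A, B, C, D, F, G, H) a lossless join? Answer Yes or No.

Yes

Common attributes: {A, B}; their closure is {A, B, C, D, E, F, G, H}.
This includes all of R1, so the common attributes are a superkey of R1 — the join is lossless.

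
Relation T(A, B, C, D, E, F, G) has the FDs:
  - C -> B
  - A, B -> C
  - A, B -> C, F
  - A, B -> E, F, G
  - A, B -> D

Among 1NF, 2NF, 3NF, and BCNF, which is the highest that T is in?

3NF

Candidate keys: {A, B}, {A, C}. Prime attributes: {A, B, C}.
C -> B: {C}⁺ = {B, C}, which is not all of the attributes, so the left side is not a superkey — BCNF is violated.
Its right-hand attributes {B} are all prime, as are those of every other non-superkey FD — the relation is in 3NF.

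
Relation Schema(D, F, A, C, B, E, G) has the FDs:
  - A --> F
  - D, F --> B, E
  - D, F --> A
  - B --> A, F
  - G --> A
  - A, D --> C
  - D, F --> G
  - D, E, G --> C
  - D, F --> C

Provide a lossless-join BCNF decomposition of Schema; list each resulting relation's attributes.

{A, B}; {A, F}; {B, C, D, E, G}

Candidate keys of the original relation: {A, D}, {B, D}, {D, F}, {D, G}.
{A, B, C, D, E, F, G}: {A} determines {A, F} here but is not a superkey — split on A --> F, giving {A, F} and {A, B, C, D, E, G}.
{A, F}: every determinant is a superkey — BCNF.
{A, B, C, D, E, G}: {B} determines {A, B} here but is not a superkey — split on B --> A, giving {A, B} and {B, C, D, E, G}.
{A, B}: every determinant is a superkey — BCNF.
{B, C, D, E, G}: every determinant is a superkey — BCNF.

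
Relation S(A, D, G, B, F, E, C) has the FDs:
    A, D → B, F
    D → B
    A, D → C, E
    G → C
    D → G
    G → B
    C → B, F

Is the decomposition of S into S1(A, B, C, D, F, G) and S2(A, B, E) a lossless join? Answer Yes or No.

Common attributes: {A, B}; their closure is {A, B}.
The closure covers neither S1 nor S2 entirely; the join is not lossless.

No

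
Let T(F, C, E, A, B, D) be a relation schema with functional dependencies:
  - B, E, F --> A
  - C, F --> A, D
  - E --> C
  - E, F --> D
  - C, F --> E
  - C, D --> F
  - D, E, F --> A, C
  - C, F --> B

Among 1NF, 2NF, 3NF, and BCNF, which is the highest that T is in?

Candidate keys: {C, D}, {C, F}, {D, E}, {E, F}. Prime attributes: {C, D, E, F}.
For E --> C we have {E}⁺ = {C, E}; {E} is not a superkey, so BCNF fails.
Its right-hand attributes {C} are all prime, as are those of every other non-superkey FD — the relation is in 3NF.

3NF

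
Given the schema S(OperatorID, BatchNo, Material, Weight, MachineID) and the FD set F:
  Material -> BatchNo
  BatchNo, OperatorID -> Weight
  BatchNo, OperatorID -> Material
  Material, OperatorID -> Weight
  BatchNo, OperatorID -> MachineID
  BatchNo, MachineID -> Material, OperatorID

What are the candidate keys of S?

{BatchNo, MachineID} is a candidate key since {BatchNo, MachineID}⁺ = {BatchNo, MachineID, Material, OperatorID, Weight} covers every attribute.
{BatchNo, OperatorID} is a candidate key since {BatchNo, OperatorID}⁺ = {BatchNo, MachineID, Material, OperatorID, Weight} covers every attribute.
{MachineID, Material} is a candidate key since {MachineID, Material}⁺ = {BatchNo, MachineID, Material, OperatorID, Weight} covers every attribute.
{Material, OperatorID} is a candidate key since {Material, OperatorID}⁺ = {BatchNo, MachineID, Material, OperatorID, Weight} covers every attribute.
Any other superkey properly contains one of these, so there are no further candidate keys.

{BatchNo, MachineID}, {BatchNo, OperatorID}, {MachineID, Material}, {Material, OperatorID}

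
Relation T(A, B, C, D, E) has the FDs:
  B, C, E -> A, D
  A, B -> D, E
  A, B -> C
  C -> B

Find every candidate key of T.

{A, B}, {A, C}, {C, E}

{A, B}⁺ = {A, B, C, D, E} — all of the relation — so {A, B} is a candidate key.
{A, C}⁺ = {A, B, C, D, E} — all of the relation — so {A, C} is a candidate key.
{C, E}⁺ = {A, B, C, D, E} — all of the relation — so {C, E} is a candidate key.
No proper subset of any of these is a key, and no other minimal superkey exists.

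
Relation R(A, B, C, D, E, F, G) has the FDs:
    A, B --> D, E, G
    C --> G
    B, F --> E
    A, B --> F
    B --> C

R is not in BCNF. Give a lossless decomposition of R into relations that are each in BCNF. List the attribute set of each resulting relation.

{A, B, D, F}; {B, C}; {B, E, F}; {C, G}

Candidate key of the original relation: {A, B}.
Within {A, B, C, D, E, F, G}: {C}⁺ ∩ {A, B, C, D, E, F, G} = {C, G}, not the whole set, so C --> G violates BCNF; decompose into {C, G} and {A, B, C, D, E, F}.
{C, G}: every determinant is a superkey — BCNF.
Within {A, B, C, D, E, F}: {B, F}⁺ ∩ {A, B, C, D, E, F} = {B, C, E, F}, not the whole set, so B, F --> C, E violates BCNF; decompose into {B, C, E, F} and {A, B, D, F}.
Within {B, C, E, F}: {B}⁺ ∩ {B, C, E, F} = {B, C}, not the whole set, so B --> C violates BCNF; decompose into {B, C} and {B, E, F}.
{B, C}: every determinant is a superkey — BCNF.
{B, E, F}: every determinant is a superkey — BCNF.
{A, B, D, F}: every determinant is a superkey — BCNF.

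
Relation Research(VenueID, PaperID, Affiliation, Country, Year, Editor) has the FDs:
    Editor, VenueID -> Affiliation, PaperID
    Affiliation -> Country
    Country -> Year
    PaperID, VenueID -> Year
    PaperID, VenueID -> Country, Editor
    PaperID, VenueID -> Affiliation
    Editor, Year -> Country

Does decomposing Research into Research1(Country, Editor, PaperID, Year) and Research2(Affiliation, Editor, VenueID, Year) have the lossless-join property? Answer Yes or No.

The shared attributes are {Editor, Year} and {Editor, Year}⁺ = {Country, Editor, Year}.
The closure covers neither Research1 nor Research2 entirely; the join is not lossless.

No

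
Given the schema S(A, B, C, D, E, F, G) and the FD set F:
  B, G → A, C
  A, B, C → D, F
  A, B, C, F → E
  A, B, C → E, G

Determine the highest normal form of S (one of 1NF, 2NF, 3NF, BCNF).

Candidate keys: {A, B, C}, {B, G}. Prime attributes: {A, B, C, G}.
Every FD has a superkey on the left, so the relation is in BCNF.

BCNF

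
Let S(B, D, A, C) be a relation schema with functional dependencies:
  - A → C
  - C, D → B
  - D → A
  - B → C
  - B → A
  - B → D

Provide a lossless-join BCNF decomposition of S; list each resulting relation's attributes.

{A, B, D}; {A, C}

Candidate keys of the original relation: {B}, {D}.
In {A, B, C, D}, {A} is not a superkey ({A}⁺ restricted to this set is {A, C}), so split on A → C into {A, C} and {A, B, D}.
{A, C} is in BCNF.
{A, B, D} is in BCNF.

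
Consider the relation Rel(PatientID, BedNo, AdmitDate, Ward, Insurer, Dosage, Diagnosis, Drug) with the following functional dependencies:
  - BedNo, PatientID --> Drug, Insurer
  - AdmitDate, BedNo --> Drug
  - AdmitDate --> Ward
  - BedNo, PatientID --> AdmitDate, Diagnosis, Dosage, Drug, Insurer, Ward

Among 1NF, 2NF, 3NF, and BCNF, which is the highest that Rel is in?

Candidate key: {BedNo, PatientID}. Prime attributes: {BedNo, PatientID}.
AdmitDate, BedNo --> Drug breaks BCNF: {AdmitDate, BedNo}⁺ = {AdmitDate, BedNo, Drug, Ward}, so {AdmitDate, BedNo} is not a superkey.
AdmitDate, BedNo --> Drug has non-prime {Drug} on the right and a non-superkey on the left, so 3NF fails.
No non-prime attribute depends on a proper subset of any candidate key, so 2NF holds.

2NF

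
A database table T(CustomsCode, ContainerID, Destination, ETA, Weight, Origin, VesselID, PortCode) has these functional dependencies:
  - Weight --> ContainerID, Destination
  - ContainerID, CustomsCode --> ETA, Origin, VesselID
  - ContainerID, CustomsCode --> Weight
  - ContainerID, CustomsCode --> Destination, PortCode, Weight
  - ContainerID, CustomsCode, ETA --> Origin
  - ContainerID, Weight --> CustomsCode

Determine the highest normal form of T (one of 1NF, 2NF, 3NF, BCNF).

Candidate keys: {ContainerID, CustomsCode}, {Weight}. Prime attributes: {ContainerID, CustomsCode, Weight}.
Every FD has a superkey on the left, so the relation is in BCNF.

BCNF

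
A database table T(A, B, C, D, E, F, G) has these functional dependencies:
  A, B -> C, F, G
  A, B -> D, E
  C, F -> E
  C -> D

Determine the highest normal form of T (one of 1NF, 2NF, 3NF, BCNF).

Candidate key: {A, B}. Prime attributes: {A, B}.
C, F -> E breaks BCNF: {C, F}⁺ = {C, D, E, F}, so {C, F} is not a superkey.
C, F -> E determines the non-prime attribute {E} from a non-superkey — 3NF is violated.
No non-prime attribute depends on a proper subset of any candidate key, so 2NF holds.

2NF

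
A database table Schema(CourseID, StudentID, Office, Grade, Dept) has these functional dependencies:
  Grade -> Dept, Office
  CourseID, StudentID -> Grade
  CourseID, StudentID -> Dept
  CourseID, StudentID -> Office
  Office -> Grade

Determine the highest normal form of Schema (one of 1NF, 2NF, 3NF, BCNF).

2NF

Candidate key: {CourseID, StudentID}. Prime attributes: {CourseID, StudentID}.
For Grade -> Dept, Office we have {Grade}⁺ = {Dept, Grade, Office}; {Grade} is not a superkey, so BCNF fails.
Grade -> Dept, Office determines the non-prime attributes {Dept, Office} from a non-superkey — 3NF is violated.
Checking every proper subset of each key, none determines a non-prime attribute — 2NF is satisfied.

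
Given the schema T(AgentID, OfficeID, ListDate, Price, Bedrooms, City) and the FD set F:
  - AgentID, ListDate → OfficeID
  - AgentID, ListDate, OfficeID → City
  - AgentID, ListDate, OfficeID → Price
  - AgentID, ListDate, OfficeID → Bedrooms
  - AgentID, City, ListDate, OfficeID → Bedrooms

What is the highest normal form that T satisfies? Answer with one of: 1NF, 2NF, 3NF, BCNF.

Candidate key: {AgentID, ListDate}. Prime attributes: {AgentID, ListDate}.
Every FD has a superkey on the left, so the relation is in BCNF.

BCNF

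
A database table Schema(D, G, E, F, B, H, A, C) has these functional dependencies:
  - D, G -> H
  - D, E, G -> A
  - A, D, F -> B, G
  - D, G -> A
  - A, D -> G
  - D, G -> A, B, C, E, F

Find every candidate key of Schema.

{A, D}, {D, G}

{D} never appears on the right of any FD, so every key must include it.
{A, D} is a candidate key since {A, D}⁺ = {A, B, C, D, E, F, G, H} covers every attribute.
{D, G} is a candidate key since {D, G}⁺ = {A, B, C, D, E, F, G, H} covers every attribute.
Any other superkey properly contains one of these, so there are no further candidate keys.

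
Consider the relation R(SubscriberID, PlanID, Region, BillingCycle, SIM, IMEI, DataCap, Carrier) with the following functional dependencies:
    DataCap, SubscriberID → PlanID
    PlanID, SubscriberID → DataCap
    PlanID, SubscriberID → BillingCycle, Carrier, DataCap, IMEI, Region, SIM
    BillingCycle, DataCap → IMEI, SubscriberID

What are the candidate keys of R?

{BillingCycle, DataCap}, {DataCap, SubscriberID}, {PlanID, SubscriberID}

{BillingCycle, DataCap}⁺ = {BillingCycle, Carrier, DataCap, IMEI, PlanID, Region, SIM, SubscriberID}, which is every attribute, so {BillingCycle, DataCap} is a candidate key.
{DataCap, SubscriberID}⁺ = {BillingCycle, Carrier, DataCap, IMEI, PlanID, Region, SIM, SubscriberID}, which is every attribute, so {DataCap, SubscriberID} is a candidate key.
{PlanID, SubscriberID}⁺ = {BillingCycle, Carrier, DataCap, IMEI, PlanID, Region, SIM, SubscriberID}, which is every attribute, so {PlanID, SubscriberID} is a candidate key.
Any other superkey properly contains one of these, so there are no further candidate keys.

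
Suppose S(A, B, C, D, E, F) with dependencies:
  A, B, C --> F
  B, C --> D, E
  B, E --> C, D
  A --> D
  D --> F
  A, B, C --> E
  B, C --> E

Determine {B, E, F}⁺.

{B, C, D, E, F}

Start with {B, E, F}.
B, E --> C, D applies; add {C, D} → now {B, C, D, E, F}.
No further FD applies.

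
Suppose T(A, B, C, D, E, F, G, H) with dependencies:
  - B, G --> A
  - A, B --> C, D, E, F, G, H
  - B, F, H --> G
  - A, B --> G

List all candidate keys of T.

No FD produces {B}, so it must be in every candidate key.
{A, B} is a candidate key since {A, B}⁺ = {A, B, C, D, E, F, G, H} covers every attribute.
{B, G} is a candidate key since {B, G}⁺ = {A, B, C, D, E, F, G, H} covers every attribute.
{B, F, H} is a candidate key since {B, F, H}⁺ = {A, B, C, D, E, F, G, H} covers every attribute.
Any other superkey properly contains one of these, so there are no further candidate keys.

{A, B}, {B, F, H}, {B, G}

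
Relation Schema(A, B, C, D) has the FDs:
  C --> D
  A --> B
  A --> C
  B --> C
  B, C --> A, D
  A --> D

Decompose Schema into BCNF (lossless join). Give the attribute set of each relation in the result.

Candidate keys of the original relation: {A}, {B}.
{A, B, C, D}: {C} determines {C, D} here but is not a superkey — split on C --> D, giving {C, D} and {A, B, C}.
{C, D} is in BCNF.
{A, B, C} is in BCNF.

{A, B, C}; {C, D}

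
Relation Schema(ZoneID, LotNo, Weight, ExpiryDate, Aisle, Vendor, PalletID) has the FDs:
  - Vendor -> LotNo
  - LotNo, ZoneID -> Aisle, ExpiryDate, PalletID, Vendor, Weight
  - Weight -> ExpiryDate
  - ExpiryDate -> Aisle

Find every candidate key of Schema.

No FD produces {ZoneID}, so it must be in every candidate key.
{LotNo, ZoneID}⁺ = {Aisle, ExpiryDate, LotNo, PalletID, Vendor, Weight, ZoneID} — all of the relation — so {LotNo, ZoneID} is a candidate key.
{Vendor, ZoneID}⁺ = {Aisle, ExpiryDate, LotNo, PalletID, Vendor, Weight, ZoneID} — all of the relation — so {Vendor, ZoneID} is a candidate key.
These are minimal and exhaustive — every other superkey contains one of them.

{LotNo, ZoneID}, {Vendor, ZoneID}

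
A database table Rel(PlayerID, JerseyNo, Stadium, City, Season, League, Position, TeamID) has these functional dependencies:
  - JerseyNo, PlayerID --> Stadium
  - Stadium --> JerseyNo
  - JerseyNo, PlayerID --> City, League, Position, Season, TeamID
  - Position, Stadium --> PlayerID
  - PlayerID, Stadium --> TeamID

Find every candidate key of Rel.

{JerseyNo, PlayerID} is a candidate key since {JerseyNo, PlayerID}⁺ = {City, JerseyNo, League, PlayerID, Position, Season, Stadium, TeamID} covers every attribute.
{PlayerID, Stadium} is a candidate key since {PlayerID, Stadium}⁺ = {City, JerseyNo, League, PlayerID, Position, Season, Stadium, TeamID} covers every attribute.
{Position, Stadium} is a candidate key since {Position, Stadium}⁺ = {City, JerseyNo, League, PlayerID, Position, Season, Stadium, TeamID} covers every attribute.
No proper subset of any of these is a key, and no other minimal superkey exists.

{JerseyNo, PlayerID}, {PlayerID, Stadium}, {Position, Stadium}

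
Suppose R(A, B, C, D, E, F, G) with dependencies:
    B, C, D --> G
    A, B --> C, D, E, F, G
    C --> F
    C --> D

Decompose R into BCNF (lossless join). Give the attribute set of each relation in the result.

Candidate key of the original relation: {A, B}.
{A, B, C, D, E, F, G}: {B, C, D} determines {B, C, D, F, G} here but is not a superkey — split on B, C, D --> F, G, giving {B, C, D, F, G} and {A, B, C, D, E}.
{B, C, D, F, G}: {C} determines {C, D, F} here but is not a superkey — split on C --> D, F, giving {C, D, F} and {B, C, G}.
{C, D, F} is in BCNF.
{B, C, G} is in BCNF.
{A, B, C, D, E}: {C} determines {C, D} here but is not a superkey — split on C --> D, giving {C, D} and {A, B, C, E}.
{C, D} is in BCNF.
{A, B, C, E} is in BCNF.

{A, B, C, E}; {B, C, G}; {C, D, F}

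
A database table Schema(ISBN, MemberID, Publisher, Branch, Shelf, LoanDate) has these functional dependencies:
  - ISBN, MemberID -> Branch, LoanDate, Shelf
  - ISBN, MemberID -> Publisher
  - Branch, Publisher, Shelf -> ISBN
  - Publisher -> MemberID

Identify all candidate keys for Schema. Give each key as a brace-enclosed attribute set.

{Branch, Publisher, Shelf}, {ISBN, MemberID}, {ISBN, Publisher}

Closure of {ISBN, MemberID} is {Branch, ISBN, LoanDate, MemberID, Publisher, Shelf}, the whole schema; {ISBN, MemberID} is a candidate key.
Closure of {ISBN, Publisher} is {Branch, ISBN, LoanDate, MemberID, Publisher, Shelf}, the whole schema; {ISBN, Publisher} is a candidate key.
Closure of {Branch, Publisher, Shelf} is {Branch, ISBN, LoanDate, MemberID, Publisher, Shelf}, the whole schema; {Branch, Publisher, Shelf} is a candidate key.
No proper subset of any of these is a key, and no other minimal superkey exists.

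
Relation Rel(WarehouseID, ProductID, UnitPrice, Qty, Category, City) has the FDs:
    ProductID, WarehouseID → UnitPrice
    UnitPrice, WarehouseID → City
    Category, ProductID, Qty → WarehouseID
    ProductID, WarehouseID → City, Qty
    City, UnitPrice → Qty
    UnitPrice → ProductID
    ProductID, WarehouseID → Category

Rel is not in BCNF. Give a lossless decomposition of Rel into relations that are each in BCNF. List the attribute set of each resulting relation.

{Category, City, UnitPrice, WarehouseID}; {City, Qty, UnitPrice}; {ProductID, UnitPrice}

Candidate keys of the original relation: {Category, City, UnitPrice}, {Category, ProductID, Qty}, {Category, Qty, UnitPrice}, {ProductID, WarehouseID}, {UnitPrice, WarehouseID}.
{Category, City, ProductID, Qty, UnitPrice, WarehouseID}: {City, UnitPrice} determines {City, ProductID, Qty, UnitPrice} here but is not a superkey — split on City, UnitPrice → ProductID, Qty, giving {City, ProductID, Qty, UnitPrice} and {Category, City, UnitPrice, WarehouseID}.
{City, ProductID, Qty, UnitPrice}: {UnitPrice} determines {ProductID, UnitPrice} here but is not a superkey — split on UnitPrice → ProductID, giving {ProductID, UnitPrice} and {City, Qty, UnitPrice}.
{ProductID, UnitPrice} is in BCNF.
{City, Qty, UnitPrice} is in BCNF.
{Category, City, UnitPrice, WarehouseID} is in BCNF.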